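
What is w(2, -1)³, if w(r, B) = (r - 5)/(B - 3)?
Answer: 27/64 ≈ 0.42188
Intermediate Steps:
w(r, B) = (-5 + r)/(-3 + B)
w(2, -1)³ = ((-5 + 2)/(-3 - 1))³ = (-3/(-4))³ = (-¼*(-3))³ = (¾)³ = 27/64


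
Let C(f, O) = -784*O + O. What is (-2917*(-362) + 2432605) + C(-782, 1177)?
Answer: 2566968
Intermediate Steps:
C(f, O) = -783*O
(-2917*(-362) + 2432605) + C(-782, 1177) = (-2917*(-362) + 2432605) - 783*1177 = (1055954 + 2432605) - 921591 = 3488559 - 921591 = 2566968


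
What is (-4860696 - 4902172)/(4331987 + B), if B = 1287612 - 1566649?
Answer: -4881434/2026475 ≈ -2.4088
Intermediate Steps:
B = -279037
(-4860696 - 4902172)/(4331987 + B) = (-4860696 - 4902172)/(4331987 - 279037) = -9762868/4052950 = -9762868*1/4052950 = -4881434/2026475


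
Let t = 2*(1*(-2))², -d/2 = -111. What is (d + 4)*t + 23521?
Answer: 25329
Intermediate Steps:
d = 222 (d = -2*(-111) = 222)
t = 8 (t = 2*(-2)² = 2*4 = 8)
(d + 4)*t + 23521 = (222 + 4)*8 + 23521 = 226*8 + 23521 = 1808 + 23521 = 25329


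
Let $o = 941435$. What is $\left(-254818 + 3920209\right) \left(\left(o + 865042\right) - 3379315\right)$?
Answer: $-5765066249658$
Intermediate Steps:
$\left(-254818 + 3920209\right) \left(\left(o + 865042\right) - 3379315\right) = \left(-254818 + 3920209\right) \left(\left(941435 + 865042\right) - 3379315\right) = 3665391 \left(1806477 - 3379315\right) = 3665391 \left(-1572838\right) = -5765066249658$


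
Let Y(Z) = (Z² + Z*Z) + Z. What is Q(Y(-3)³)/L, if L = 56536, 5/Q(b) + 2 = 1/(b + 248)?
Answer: -3623/81920664 ≈ -4.4226e-5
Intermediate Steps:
Y(Z) = Z + 2*Z² (Y(Z) = (Z² + Z²) + Z = 2*Z² + Z = Z + 2*Z²)
Q(b) = 5/(-2 + 1/(248 + b)) (Q(b) = 5/(-2 + 1/(b + 248)) = 5/(-2 + 1/(248 + b)))
Q(Y(-3)³)/L = (5*(-248 - (-3*(1 + 2*(-3)))³)/(495 + 2*(-3*(1 + 2*(-3)))³))/56536 = (5*(-248 - (-3*(1 - 6))³)/(495 + 2*(-3*(1 - 6))³))*(1/56536) = (5*(-248 - (-3*(-5))³)/(495 + 2*(-3*(-5))³))*(1/56536) = (5*(-248 - 1*15³)/(495 + 2*15³))*(1/56536) = (5*(-248 - 1*3375)/(495 + 2*3375))*(1/56536) = (5*(-248 - 3375)/(495 + 6750))*(1/56536) = (5*(-3623)/7245)*(1/56536) = (5*(1/7245)*(-3623))*(1/56536) = -3623/1449*1/56536 = -3623/81920664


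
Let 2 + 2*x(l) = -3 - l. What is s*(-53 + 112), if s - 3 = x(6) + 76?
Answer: 8673/2 ≈ 4336.5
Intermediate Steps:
x(l) = -5/2 - l/2 (x(l) = -1 + (-3 - l)/2 = -1 + (-3/2 - l/2) = -5/2 - l/2)
s = 147/2 (s = 3 + ((-5/2 - 1/2*6) + 76) = 3 + ((-5/2 - 3) + 76) = 3 + (-11/2 + 76) = 3 + 141/2 = 147/2 ≈ 73.500)
s*(-53 + 112) = 147*(-53 + 112)/2 = (147/2)*59 = 8673/2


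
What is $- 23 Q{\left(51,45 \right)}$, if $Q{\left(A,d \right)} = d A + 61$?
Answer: $-54188$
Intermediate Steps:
$Q{\left(A,d \right)} = 61 + A d$ ($Q{\left(A,d \right)} = A d + 61 = 61 + A d$)
$- 23 Q{\left(51,45 \right)} = - 23 \left(61 + 51 \cdot 45\right) = - 23 \left(61 + 2295\right) = \left(-23\right) 2356 = -54188$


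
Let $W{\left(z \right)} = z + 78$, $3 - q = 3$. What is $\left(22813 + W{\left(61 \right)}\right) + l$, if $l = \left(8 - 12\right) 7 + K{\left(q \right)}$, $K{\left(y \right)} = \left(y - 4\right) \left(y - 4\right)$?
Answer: $22940$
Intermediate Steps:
$q = 0$ ($q = 3 - 3 = 0$)
$W{\left(z \right)} = 78 + z$
$K{\left(y \right)} = \left(-4 + y\right)^{2}$ ($K{\left(y \right)} = \left(-4 + y\right) \left(-4 + y\right) = \left(-4 + y\right)^{2}$)
$l = -12$ ($l = \left(8 - 12\right) 7 + \left(-4 + 0\right)^{2} = \left(8 - 12\right) 7 + \left(-4\right)^{2} = \left(-4\right) 7 + 16 = -28 + 16 = -12$)
$\left(22813 + W{\left(61 \right)}\right) + l = \left(22813 + \left(78 + 61\right)\right) - 12 = \left(22813 + 139\right) - 12 = 22952 - 12 = 22940$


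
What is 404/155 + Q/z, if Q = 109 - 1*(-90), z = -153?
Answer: 30967/23715 ≈ 1.3058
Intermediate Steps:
Q = 199 (Q = 109 + 90 = 199)
404/155 + Q/z = 404/155 + 199/(-153) = 404*(1/155) + 199*(-1/153) = 404/155 - 199/153 = 30967/23715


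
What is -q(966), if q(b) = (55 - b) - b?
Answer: 1877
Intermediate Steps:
q(b) = 55 - 2*b
-q(966) = -(55 - 2*966) = -(55 - 1932) = -1*(-1877) = 1877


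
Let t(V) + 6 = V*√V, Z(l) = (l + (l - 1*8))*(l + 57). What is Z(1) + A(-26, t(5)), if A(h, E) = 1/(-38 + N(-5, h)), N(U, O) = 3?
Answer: -12181/35 ≈ -348.03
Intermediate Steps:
Z(l) = (-8 + 2*l)*(57 + l) (Z(l) = (l + (l - 8))*(57 + l) = (l + (-8 + l))*(57 + l) = (-8 + 2*l)*(57 + l))
t(V) = -6 + V^(3/2) (t(V) = -6 + V*√V = -6 + V^(3/2))
A(h, E) = -1/35 (A(h, E) = 1/(-38 + 3) = 1/(-35) = -1/35)
Z(1) + A(-26, t(5)) = (-456 + 2*1² + 106*1) - 1/35 = (-456 + 2*1 + 106) - 1/35 = (-456 + 2 + 106) - 1/35 = -348 - 1/35 = -12181/35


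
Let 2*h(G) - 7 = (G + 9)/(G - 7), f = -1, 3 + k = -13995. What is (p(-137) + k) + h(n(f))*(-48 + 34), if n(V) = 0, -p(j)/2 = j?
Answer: -13764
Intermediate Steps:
k = -13998 (k = -3 - 13995 = -13998)
p(j) = -2*j
h(G) = 7/2 + (9 + G)/(2*(-7 + G)) (h(G) = 7/2 + ((G + 9)/(G - 7))/2 = 7/2 + ((9 + G)/(-7 + G))/2 = 7/2 + (9 + G)/(2*(-7 + G)))
(p(-137) + k) + h(n(f))*(-48 + 34) = (-2*(-137) - 13998) + (4*(-5 + 0)/(-7 + 0))*(-48 + 34) = (274 - 13998) + (4*(-5)/(-7))*(-14) = -13724 + (4*(-1/7)*(-5))*(-14) = -13724 + (20/7)*(-14) = -13724 - 40 = -13764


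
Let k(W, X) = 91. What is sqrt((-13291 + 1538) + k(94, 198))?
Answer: 7*I*sqrt(238) ≈ 107.99*I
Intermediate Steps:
sqrt((-13291 + 1538) + k(94, 198)) = sqrt((-13291 + 1538) + 91) = sqrt(-11753 + 91) = sqrt(-11662) = 7*I*sqrt(238)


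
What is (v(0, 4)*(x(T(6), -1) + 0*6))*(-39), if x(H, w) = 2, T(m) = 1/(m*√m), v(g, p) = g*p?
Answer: 0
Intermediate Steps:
T(m) = m^(-3/2) (T(m) = 1/(m^(3/2)) = m^(-3/2))
(v(0, 4)*(x(T(6), -1) + 0*6))*(-39) = ((0*4)*(2 + 0*6))*(-39) = (0*(2 + 0))*(-39) = (0*2)*(-39) = 0*(-39) = 0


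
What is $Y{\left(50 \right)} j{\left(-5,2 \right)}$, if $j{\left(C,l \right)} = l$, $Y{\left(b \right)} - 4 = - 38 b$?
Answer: $-3792$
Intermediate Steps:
$Y{\left(b \right)} = 4 - 38 b$
$Y{\left(50 \right)} j{\left(-5,2 \right)} = \left(4 - 1900\right) 2 = \left(-1896\right) 2 = -3792$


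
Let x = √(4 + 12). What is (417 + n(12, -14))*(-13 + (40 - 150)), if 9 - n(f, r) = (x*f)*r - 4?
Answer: -135546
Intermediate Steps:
x = 4 (x = √16 = 4)
n(f, r) = 13 - 4*f*r (n(f, r) = 9 - ((4*f)*r - 4) = 9 - (4*f*r - 4) = 9 - (-4 + 4*f*r) = 9 + (4 - 4*f*r) = 13 - 4*f*r)
(417 + n(12, -14))*(-13 + (40 - 150)) = (417 + (13 - 4*12*(-14)))*(-13 + (40 - 150)) = (417 + (13 + 672))*(-13 - 110) = (417 + 685)*(-123) = 1102*(-123) = -135546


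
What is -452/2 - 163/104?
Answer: -23667/104 ≈ -227.57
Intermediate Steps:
-452/2 - 163/104 = -452*1/2 - 163*1/104 = -226 - 163/104 = -23667/104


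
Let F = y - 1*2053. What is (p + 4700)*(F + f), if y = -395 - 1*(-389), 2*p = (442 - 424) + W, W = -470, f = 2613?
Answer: 2478596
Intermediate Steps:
p = -226 (p = ((442 - 424) - 470)/2 = (18 - 470)/2 = (1/2)*(-452) = -226)
y = -6 (y = -395 + 389 = -6)
F = -2059 (F = -6 - 1*2053 = -6 - 2053 = -2059)
(p + 4700)*(F + f) = (-226 + 4700)*(-2059 + 2613) = 4474*554 = 2478596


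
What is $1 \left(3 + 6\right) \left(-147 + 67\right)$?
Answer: $-720$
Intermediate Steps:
$1 \left(3 + 6\right) \left(-147 + 67\right) = 1 \cdot 9 \left(-80\right) = 9 \left(-80\right) = -720$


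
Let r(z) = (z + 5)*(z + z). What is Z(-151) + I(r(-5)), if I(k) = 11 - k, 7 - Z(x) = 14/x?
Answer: 2732/151 ≈ 18.093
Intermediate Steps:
r(z) = 2*z*(5 + z) (r(z) = (5 + z)*(2*z) = 2*z*(5 + z))
Z(x) = 7 - 14/x
Z(-151) + I(r(-5)) = (7 - 14/(-151)) + (11 - 2*(-5)*(5 - 5)) = (7 - 14*(-1/151)) + (11 - 2*(-5)*0) = (7 + 14/151) + (11 - 1*0) = 1071/151 + (11 + 0) = 1071/151 + 11 = 2732/151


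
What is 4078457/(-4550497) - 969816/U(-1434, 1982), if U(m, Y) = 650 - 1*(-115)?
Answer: -86593427807/68257455 ≈ -1268.6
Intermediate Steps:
U(m, Y) = 765 (U(m, Y) = 650 + 115 = 765)
4078457/(-4550497) - 969816/U(-1434, 1982) = 4078457/(-4550497) - 969816/765 = 4078457*(-1/4550497) - 969816*1/765 = -4078457/4550497 - 19016/15 = -86593427807/68257455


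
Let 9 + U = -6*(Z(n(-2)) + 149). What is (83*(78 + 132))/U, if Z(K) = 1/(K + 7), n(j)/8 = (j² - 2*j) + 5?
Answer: -644910/33413 ≈ -19.301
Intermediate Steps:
n(j) = 40 - 16*j + 8*j² (n(j) = 8*((j² - 2*j) + 5) = 8*(5 + j² - 2*j) = 40 - 16*j + 8*j²)
Z(K) = 1/(7 + K)
U = -33413/37 (U = -9 - 6*(1/(7 + (40 - 16*(-2) + 8*(-2)²)) + 149) = -9 - 6*(1/(7 + (40 + 32 + 8*4)) + 149) = -9 - 6*(1/(7 + (40 + 32 + 32)) + 149) = -9 - 6*(1/(7 + 104) + 149) = -9 - 6*(1/111 + 149) = -9 - 6*16540/111 = -9 - 33080/37 = -33413/37 ≈ -903.05)
(83*(78 + 132))/U = (83*(78 + 132))/(-33413/37) = (83*210)*(-37/33413) = 17430*(-37/33413) = -644910/33413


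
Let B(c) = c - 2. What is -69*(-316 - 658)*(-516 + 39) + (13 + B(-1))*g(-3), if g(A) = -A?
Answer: -32057232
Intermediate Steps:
B(c) = -2 + c
-69*(-316 - 658)*(-516 + 39) + (13 + B(-1))*g(-3) = -69*(-316 - 658)*(-516 + 39) + (13 + (-2 - 1))*(-1*(-3)) = -(-67206)*(-477) + (13 - 3)*3 = -69*464598 + 10*3 = -32057262 + 30 = -32057232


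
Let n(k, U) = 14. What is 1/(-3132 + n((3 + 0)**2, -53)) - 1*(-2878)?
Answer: 8973603/3118 ≈ 2878.0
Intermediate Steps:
1/(-3132 + n((3 + 0)**2, -53)) - 1*(-2878) = 1/(-3132 + 14) - 1*(-2878) = 1/(-3118) + 2878 = -1/3118 + 2878 = 8973603/3118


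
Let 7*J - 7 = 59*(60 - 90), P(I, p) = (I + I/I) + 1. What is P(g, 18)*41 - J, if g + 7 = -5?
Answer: -1107/7 ≈ -158.14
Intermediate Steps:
g = -12 (g = -7 - 5 = -12)
P(I, p) = 2 + I (P(I, p) = (I + 1) + 1 = (1 + I) + 1 = 2 + I)
J = -1763/7 (J = 1 + (59*(60 - 90))/7 = 1 + (59*(-30))/7 = 1 + (1/7)*(-1770) = 1 - 1770/7 = -1763/7 ≈ -251.86)
P(g, 18)*41 - J = (2 - 12)*41 - 1*(-1763/7) = -10*41 + 1763/7 = -410 + 1763/7 = -1107/7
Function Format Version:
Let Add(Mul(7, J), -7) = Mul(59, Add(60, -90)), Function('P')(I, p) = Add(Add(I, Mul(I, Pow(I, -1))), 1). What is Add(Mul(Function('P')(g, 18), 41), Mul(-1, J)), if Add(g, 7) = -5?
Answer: Rational(-1107, 7) ≈ -158.14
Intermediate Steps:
g = -12 (g = Add(-7, -5) = -12)
Function('P')(I, p) = Add(2, I) (Function('P')(I, p) = Add(Add(I, 1), 1) = Add(Add(1, I), 1) = Add(2, I))
J = Rational(-1763, 7) (J = Add(1, Mul(Rational(1, 7), Mul(59, Add(60, -90)))) = Add(1, Mul(Rational(1, 7), Mul(59, -30))) = Add(1, Mul(Rational(1, 7), -1770)) = Add(1, Rational(-1770, 7)) = Rational(-1763, 7) ≈ -251.86)
Add(Mul(Function('P')(g, 18), 41), Mul(-1, J)) = Add(Mul(Add(2, -12), 41), Mul(-1, Rational(-1763, 7))) = Add(Mul(-10, 41), Rational(1763, 7)) = Add(-410, Rational(1763, 7)) = Rational(-1107, 7)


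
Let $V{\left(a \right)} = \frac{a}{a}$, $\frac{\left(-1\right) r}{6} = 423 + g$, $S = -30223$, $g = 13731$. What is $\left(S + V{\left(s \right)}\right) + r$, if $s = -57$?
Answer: $-115146$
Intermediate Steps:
$r = -84924$ ($r = - 6 \left(423 + 13731\right) = \left(-6\right) 14154 = -84924$)
$V{\left(a \right)} = 1$
$\left(S + V{\left(s \right)}\right) + r = \left(-30223 + 1\right) - 84924 = -30222 - 84924 = -115146$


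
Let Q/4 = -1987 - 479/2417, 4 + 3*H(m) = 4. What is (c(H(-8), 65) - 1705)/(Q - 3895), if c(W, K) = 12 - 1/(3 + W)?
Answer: 12278360/85879341 ≈ 0.14297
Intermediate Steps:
H(m) = 0 (H(m) = -4/3 + (⅓)*4 = -4/3 + 4/3 = 0)
Q = -19212232/2417 (Q = 4*(-1987 - 479/2417) = 4*(-4803058/2417) = -19212232/2417 ≈ -7948.8)
(c(H(-8), 65) - 1705)/(Q - 3895) = ((35 + 12*0)/(3 + 0) - 1705)/(-19212232/2417 - 3895) = ((35 + 0)/3 - 1705)/(-28626447/2417) = ((⅓)*35 - 1705)*(-2417/28626447) = (35/3 - 1705)*(-2417/28626447) = -5080/3*(-2417/28626447) = 12278360/85879341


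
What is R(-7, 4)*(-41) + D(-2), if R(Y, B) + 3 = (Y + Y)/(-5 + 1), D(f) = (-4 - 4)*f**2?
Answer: -105/2 ≈ -52.500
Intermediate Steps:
D(f) = -8*f**2
R(Y, B) = -3 - Y/2 (R(Y, B) = -3 + (Y + Y)/(-5 + 1) = -3 + (2*Y)/(-4) = -3 + (2*Y)*(-1/4) = -3 - Y/2)
R(-7, 4)*(-41) + D(-2) = (-3 - 1/2*(-7))*(-41) - 8*(-2)**2 = (-3 + 7/2)*(-41) - 8*4 = (1/2)*(-41) - 32 = -41/2 - 32 = -105/2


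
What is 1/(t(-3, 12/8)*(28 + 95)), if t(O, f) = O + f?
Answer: -2/369 ≈ -0.0054201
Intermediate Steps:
1/(t(-3, 12/8)*(28 + 95)) = 1/((-3 + 12/8)*(28 + 95)) = 1/((-3 + 12*(⅛))*123) = 1/((-3 + 3/2)*123) = 1/(-3/2*123) = 1/(-369/2) = -2/369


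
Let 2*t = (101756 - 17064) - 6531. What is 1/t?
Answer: 2/78161 ≈ 2.5588e-5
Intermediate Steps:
t = 78161/2 (t = ((101756 - 17064) - 6531)/2 = (84692 - 6531)/2 = (1/2)*78161 = 78161/2 ≈ 39081.)
1/t = 1/(78161/2) = 2/78161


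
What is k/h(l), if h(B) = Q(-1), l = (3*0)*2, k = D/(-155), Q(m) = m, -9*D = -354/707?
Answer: 118/328755 ≈ 0.00035893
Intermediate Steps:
D = 118/2121 (D = -(-118)/(3*707) = -⅑*(-354/707) = 118/2121 ≈ 0.055634)
k = -118/328755 (k = (118/2121)/(-155) = (118/2121)*(-1/155) = -118/328755 ≈ -0.00035893)
l = 0 (l = 0*2 = 0)
h(B) = -1
k/h(l) = -118/328755/(-1) = -118/328755*(-1) = 118/328755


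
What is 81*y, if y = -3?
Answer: -243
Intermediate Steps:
81*y = 81*(-3) = -243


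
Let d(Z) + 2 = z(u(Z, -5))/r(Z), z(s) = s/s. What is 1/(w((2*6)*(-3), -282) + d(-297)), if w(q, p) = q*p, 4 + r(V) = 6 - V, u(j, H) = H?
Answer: 299/3034851 ≈ 9.8522e-5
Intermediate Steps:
r(V) = 2 - V (r(V) = -4 + (6 - V) = 2 - V)
z(s) = 1
d(Z) = -2 + 1/(2 - Z)
w(q, p) = p*q
1/(w((2*6)*(-3), -282) + d(-297)) = 1/(-282*2*6*(-3) + (3 - 2*(-297))/(-2 - 297)) = 1/(-3384*(-3) + (3 + 594)/(-299)) = 1/(-282*(-36) - 1/299*597) = 1/(10152 - 597/299) = 1/(3034851/299) = 299/3034851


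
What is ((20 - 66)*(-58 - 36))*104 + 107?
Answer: 449803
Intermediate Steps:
((20 - 66)*(-58 - 36))*104 + 107 = -46*(-94)*104 + 107 = 4324*104 + 107 = 449696 + 107 = 449803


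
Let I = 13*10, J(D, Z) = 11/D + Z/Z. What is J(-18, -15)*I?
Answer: 455/9 ≈ 50.556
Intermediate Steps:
J(D, Z) = 1 + 11/D (J(D, Z) = 11/D + 1 = 1 + 11/D)
I = 130
J(-18, -15)*I = ((11 - 18)/(-18))*130 = -1/18*(-7)*130 = (7/18)*130 = 455/9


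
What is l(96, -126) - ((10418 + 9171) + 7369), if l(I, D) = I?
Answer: -26862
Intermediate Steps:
l(96, -126) - ((10418 + 9171) + 7369) = 96 - ((10418 + 9171) + 7369) = 96 - (19589 + 7369) = 96 - 1*26958 = 96 - 26958 = -26862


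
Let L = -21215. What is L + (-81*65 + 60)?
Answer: -26420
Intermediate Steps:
L + (-81*65 + 60) = -21215 + (-81*65 + 60) = -21215 + (-5265 + 60) = -21215 - 5205 = -26420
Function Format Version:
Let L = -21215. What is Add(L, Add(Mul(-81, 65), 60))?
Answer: -26420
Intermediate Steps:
Add(L, Add(Mul(-81, 65), 60)) = Add(-21215, Add(Mul(-81, 65), 60)) = Add(-21215, Add(-5265, 60)) = Add(-21215, -5205) = -26420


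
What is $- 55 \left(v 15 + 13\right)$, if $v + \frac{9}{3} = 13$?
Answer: $-8965$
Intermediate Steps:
$v = 10$ ($v = -3 + 13 = 10$)
$- 55 \left(v 15 + 13\right) = - 55 \left(10 \cdot 15 + 13\right) = - 55 \left(150 + 13\right) = \left(-55\right) 163 = -8965$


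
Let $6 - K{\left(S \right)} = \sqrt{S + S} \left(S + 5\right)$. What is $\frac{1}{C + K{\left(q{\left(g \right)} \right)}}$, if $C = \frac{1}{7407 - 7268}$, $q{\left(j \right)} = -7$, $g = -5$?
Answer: $\frac{116065}{1779201} - \frac{38642 i \sqrt{14}}{1779201} \approx 0.065234 - 0.081264 i$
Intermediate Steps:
$C = \frac{1}{139} \approx 0.0071942$
$K{\left(S \right)} = 6 - \sqrt{2} \sqrt{S} \left(5 + S\right)$ ($K{\left(S \right)} = 6 - \sqrt{S + S} \left(S + 5\right) = 6 - \sqrt{2 S} \left(5 + S\right) = 6 - \sqrt{2} \sqrt{S} \left(5 + S\right)$)
$\frac{1}{C + K{\left(q{\left(g \right)} \right)}} = \frac{1}{\frac{1}{139} - \left(-6 + \sqrt{2} \left(-7\right)^{\frac{3}{2}} + 5 \sqrt{2} \sqrt{-7}\right)} = \frac{1}{\frac{1}{139} - \left(-6 + \sqrt{2} \left(- 7 i \sqrt{7}\right) + 5 \sqrt{2} i \sqrt{7}\right)} = \frac{1}{\frac{1}{139} + \left(6 + 7 i \sqrt{14} - 5 i \sqrt{14}\right)} = \frac{1}{\frac{1}{139} + \left(6 + 2 i \sqrt{14}\right)} = \frac{1}{\frac{835}{139} + 2 i \sqrt{14}}$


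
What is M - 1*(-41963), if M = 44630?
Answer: 86593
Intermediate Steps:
M - 1*(-41963) = 44630 - 1*(-41963) = 44630 + 41963 = 86593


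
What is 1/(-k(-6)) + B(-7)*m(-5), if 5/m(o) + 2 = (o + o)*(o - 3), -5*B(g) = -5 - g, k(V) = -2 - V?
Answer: -43/156 ≈ -0.27564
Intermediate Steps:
B(g) = 1 + g/5 (B(g) = -(-5 - g)/5 = 1 + g/5)
m(o) = 5/(-2 + 2*o*(-3 + o)) (m(o) = 5/(-2 + (o + o)*(o - 3)) = 5/(-2 + (2*o)*(-3 + o)) = 5/(-2 + 2*o*(-3 + o)))
1/(-k(-6)) + B(-7)*m(-5) = 1/(-(-2 - 1*(-6))) + (1 + (1/5)*(-7))*(5/(2*(-1 + (-5)**2 - 3*(-5)))) = 1/(-(-2 + 6)) + (1 - 7/5)*(5/(2*(-1 + 25 + 15))) = 1/(-1*4) - 1/39 = 1/(-4) - 1/39 = -1/4 - 2/5*5/78 = -1/4 - 1/39 = -43/156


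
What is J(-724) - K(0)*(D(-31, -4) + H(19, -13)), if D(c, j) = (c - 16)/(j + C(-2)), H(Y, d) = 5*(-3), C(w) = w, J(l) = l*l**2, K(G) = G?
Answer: -379503424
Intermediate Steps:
J(l) = l**3
H(Y, d) = -15
D(c, j) = (-16 + c)/(-2 + j) (D(c, j) = (c - 16)/(j - 2) = (-16 + c)/(-2 + j))
J(-724) - K(0)*(D(-31, -4) + H(19, -13)) = (-724)**3 - 0*((-16 - 31)/(-2 - 4) - 15) = -379503424 - 0*(-47/(-6) - 15) = -379503424 - 0*(-1/6*(-47) - 15) = -379503424 - 0*(47/6 - 15) = -379503424 - 0*(-43)/6 = -379503424 - 1*0 = -379503424 + 0 = -379503424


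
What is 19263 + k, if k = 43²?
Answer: 21112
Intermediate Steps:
k = 1849
19263 + k = 19263 + 1849 = 21112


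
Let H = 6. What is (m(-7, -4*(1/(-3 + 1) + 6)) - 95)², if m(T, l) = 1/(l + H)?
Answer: 2313441/256 ≈ 9036.9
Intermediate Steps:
m(T, l) = 1/(6 + l) (m(T, l) = 1/(l + 6) = 1/(6 + l))
(m(-7, -4*(1/(-3 + 1) + 6)) - 95)² = (1/(6 - 4*(1/(-3 + 1) + 6)) - 95)² = (1/(6 - 4*(1/(-2) + 6)) - 95)² = (1/(6 - 4*(-½ + 6)) - 95)² = (1/(6 - 4*11/2) - 95)² = (1/(6 - 22) - 95)² = (1/(-16) - 95)² = (-1/16 - 95)² = (-1521/16)² = 2313441/256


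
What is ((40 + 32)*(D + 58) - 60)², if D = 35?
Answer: 44036496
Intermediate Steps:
((40 + 32)*(D + 58) - 60)² = ((40 + 32)*(35 + 58) - 60)² = (72*93 - 60)² = (6696 - 60)² = 6636² = 44036496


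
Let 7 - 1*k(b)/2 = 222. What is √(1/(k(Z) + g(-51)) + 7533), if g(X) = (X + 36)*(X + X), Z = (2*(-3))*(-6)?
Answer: √91149311/110 ≈ 86.793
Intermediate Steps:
Z = 36 (Z = -6*(-6) = 36)
k(b) = -430 (k(b) = 14 - 2*222 = 14 - 444 = -430)
g(X) = 2*X*(36 + X) (g(X) = (36 + X)*(2*X) = 2*X*(36 + X))
√(1/(k(Z) + g(-51)) + 7533) = √(1/(-430 + 2*(-51)*(36 - 51)) + 7533) = √(1/(-430 + 2*(-51)*(-15)) + 7533) = √(1/(-430 + 1530) + 7533) = √(1/1100 + 7533) = √(8286301/1100) = √91149311/110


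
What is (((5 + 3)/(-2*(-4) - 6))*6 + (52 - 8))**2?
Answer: 4624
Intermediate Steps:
(((5 + 3)/(-2*(-4) - 6))*6 + (52 - 8))**2 = ((8/(8 - 6))*6 + 44)**2 = ((8/2)*6 + 44)**2 = ((8*(1/2))*6 + 44)**2 = (4*6 + 44)**2 = (24 + 44)**2 = 68**2 = 4624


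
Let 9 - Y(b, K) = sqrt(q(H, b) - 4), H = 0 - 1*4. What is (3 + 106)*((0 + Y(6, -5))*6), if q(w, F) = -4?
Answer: 5886 - 1308*I*sqrt(2) ≈ 5886.0 - 1849.8*I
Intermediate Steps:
H = -4 (H = 0 - 4 = -4)
Y(b, K) = 9 - 2*I*sqrt(2) (Y(b, K) = 9 - sqrt(-4 - 4) = 9 - sqrt(-8) = 9 - 2*I*sqrt(2))
(3 + 106)*((0 + Y(6, -5))*6) = (3 + 106)*((0 + (9 - 2*I*sqrt(2)))*6) = 109*((9 - 2*I*sqrt(2))*6) = 109*(54 - 12*I*sqrt(2)) = 5886 - 1308*I*sqrt(2)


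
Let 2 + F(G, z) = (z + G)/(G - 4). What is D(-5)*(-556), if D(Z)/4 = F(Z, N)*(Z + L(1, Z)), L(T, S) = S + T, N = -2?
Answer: -24464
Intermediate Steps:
F(G, z) = -2 + (G + z)/(-4 + G) (F(G, z) = -2 + (z + G)/(G - 4) = -2 + (G + z)/(-4 + G))
D(Z) = 4*(1 + 2*Z)*(6 - Z)/(-4 + Z) (D(Z) = 4*(((8 - 2 - Z)/(-4 + Z))*(Z + (Z + 1))) = 4*(((6 - Z)/(-4 + Z))*(Z + (1 + Z))) = 4*(((6 - Z)/(-4 + Z))*(1 + 2*Z)) = 4*((1 + 2*Z)*(6 - Z)/(-4 + Z)) = 4*(1 + 2*Z)*(6 - Z)/(-4 + Z))
D(-5)*(-556) = (4*(6 - 2*(-5)**2 + 11*(-5))/(-4 - 5))*(-556) = (4*(6 - 2*25 - 55)/(-9))*(-556) = (4*(-1/9)*(6 - 50 - 55))*(-556) = (4*(-1/9)*(-99))*(-556) = 44*(-556) = -24464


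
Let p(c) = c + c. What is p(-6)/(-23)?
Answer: 12/23 ≈ 0.52174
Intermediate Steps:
p(c) = 2*c
p(-6)/(-23) = (2*(-6))/(-23) = -12*(-1/23) = 12/23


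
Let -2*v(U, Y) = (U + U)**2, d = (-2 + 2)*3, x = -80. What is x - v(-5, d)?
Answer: -30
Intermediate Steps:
d = 0 (d = 0*3 = 0)
v(U, Y) = -2*U**2 (v(U, Y) = -(U + U)**2/2 = -4*U**2/2 = -2*U**2)
x - v(-5, d) = -80 - (-2)*(-5)**2 = -80 - (-2)*25 = -80 - 1*(-50) = -80 + 50 = -30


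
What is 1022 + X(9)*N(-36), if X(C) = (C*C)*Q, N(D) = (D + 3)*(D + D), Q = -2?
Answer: -383890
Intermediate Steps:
N(D) = 2*D*(3 + D) (N(D) = (3 + D)*(2*D) = 2*D*(3 + D))
X(C) = -2*C² (X(C) = (C*C)*(-2) = C²*(-2) = -2*C²)
1022 + X(9)*N(-36) = 1022 + (-2*9²)*(2*(-36)*(3 - 36)) = 1022 + (-2*81)*(2*(-36)*(-33)) = 1022 - 162*2376 = 1022 - 384912 = -383890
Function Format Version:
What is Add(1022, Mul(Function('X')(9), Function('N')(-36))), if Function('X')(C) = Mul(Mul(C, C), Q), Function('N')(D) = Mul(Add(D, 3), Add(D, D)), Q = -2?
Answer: -383890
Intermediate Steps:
Function('N')(D) = Mul(2, D, Add(3, D)) (Function('N')(D) = Mul(Add(3, D), Mul(2, D)) = Mul(2, D, Add(3, D)))
Function('X')(C) = Mul(-2, Pow(C, 2)) (Function('X')(C) = Mul(Mul(C, C), -2) = Mul(Pow(C, 2), -2) = Mul(-2, Pow(C, 2)))
Add(1022, Mul(Function('X')(9), Function('N')(-36))) = Add(1022, Mul(Mul(-2, Pow(9, 2)), Mul(2, -36, Add(3, -36)))) = Add(1022, Mul(Mul(-2, 81), Mul(2, -36, -33))) = Add(1022, Mul(-162, 2376)) = Add(1022, -384912) = -383890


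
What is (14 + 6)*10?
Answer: 200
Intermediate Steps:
(14 + 6)*10 = 20*10 = 200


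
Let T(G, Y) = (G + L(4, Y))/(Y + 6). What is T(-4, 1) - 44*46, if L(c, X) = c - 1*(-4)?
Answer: -14164/7 ≈ -2023.4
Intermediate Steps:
L(c, X) = 4 + c (L(c, X) = c + 4 = 4 + c)
T(G, Y) = (8 + G)/(6 + Y) (T(G, Y) = (G + (4 + 4))/(Y + 6) = (G + 8)/(6 + Y) = (8 + G)/(6 + Y))
T(-4, 1) - 44*46 = (8 - 4)/(6 + 1) - 44*46 = 4/7 - 2024 = -14164/7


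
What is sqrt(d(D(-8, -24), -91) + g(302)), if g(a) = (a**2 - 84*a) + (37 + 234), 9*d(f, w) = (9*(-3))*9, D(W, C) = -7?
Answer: 4*sqrt(4130) ≈ 257.06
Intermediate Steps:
d(f, w) = -27 (d(f, w) = ((9*(-3))*9)/9 = (-27*9)/9 = (1/9)*(-243) = -27)
g(a) = 271 + a**2 - 84*a (g(a) = (a**2 - 84*a) + 271 = 271 + a**2 - 84*a)
sqrt(d(D(-8, -24), -91) + g(302)) = sqrt(-27 + (271 + 302**2 - 84*302)) = sqrt(-27 + (271 + 91204 - 25368)) = sqrt(-27 + 66107) = sqrt(66080) = 4*sqrt(4130)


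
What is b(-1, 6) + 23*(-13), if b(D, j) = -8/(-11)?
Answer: -3281/11 ≈ -298.27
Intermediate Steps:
b(D, j) = 8/11 (b(D, j) = -8*(-1/11) = 8/11)
b(-1, 6) + 23*(-13) = 8/11 + 23*(-13) = 8/11 - 299 = -3281/11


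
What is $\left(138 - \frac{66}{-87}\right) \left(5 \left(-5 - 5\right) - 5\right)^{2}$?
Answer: $\frac{12172600}{29} \approx 4.1975 \cdot 10^{5}$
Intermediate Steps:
$\left(138 - \frac{66}{-87}\right) \left(5 \left(-5 - 5\right) - 5\right)^{2} = \left(138 - - \frac{22}{29}\right) \left(5 \left(-10\right) - 5\right)^{2} = \left(138 + \frac{22}{29}\right) \left(-50 - 5\right)^{2} = \frac{4024 \left(-55\right)^{2}}{29} = \frac{4024}{29} \cdot 3025 = \frac{12172600}{29}$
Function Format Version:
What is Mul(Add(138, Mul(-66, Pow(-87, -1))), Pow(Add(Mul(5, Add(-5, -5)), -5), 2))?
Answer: Rational(12172600, 29) ≈ 4.1975e+5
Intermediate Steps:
Mul(Add(138, Mul(-66, Pow(-87, -1))), Pow(Add(Mul(5, Add(-5, -5)), -5), 2)) = Mul(Add(138, Mul(-66, Rational(-1, 87))), Pow(Add(Mul(5, -10), -5), 2)) = Mul(Add(138, Rational(22, 29)), Pow(Add(-50, -5), 2)) = Mul(Rational(4024, 29), Pow(-55, 2)) = Mul(Rational(4024, 29), 3025) = Rational(12172600, 29)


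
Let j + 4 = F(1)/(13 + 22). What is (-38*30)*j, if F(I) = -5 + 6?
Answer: 31692/7 ≈ 4527.4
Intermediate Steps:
F(I) = 1
j = -139/35 (j = -4 + 1/(13 + 22) = -4 + 1/35 = -139/35 ≈ -3.9714)
(-38*30)*j = -38*30*(-139/35) = -1140*(-139/35) = 31692/7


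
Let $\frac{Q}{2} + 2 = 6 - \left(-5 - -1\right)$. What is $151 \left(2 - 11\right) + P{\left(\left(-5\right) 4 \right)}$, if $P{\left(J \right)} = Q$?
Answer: $-1343$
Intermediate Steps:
$Q = 16$ ($Q = -4 + 2 \left(6 - \left(-5 - -1\right)\right) = -4 + 2 \left(6 - \left(-5 + 1\right)\right) = -4 + 2 \left(6 - -4\right) = -4 + 2 \left(6 + 4\right) = -4 + 2 \cdot 10 = -4 + 20 = 16$)
$P{\left(J \right)} = 16$
$151 \left(2 - 11\right) + P{\left(\left(-5\right) 4 \right)} = 151 \left(2 - 11\right) + 16 = 151 \left(-9\right) + 16 = -1359 + 16 = -1343$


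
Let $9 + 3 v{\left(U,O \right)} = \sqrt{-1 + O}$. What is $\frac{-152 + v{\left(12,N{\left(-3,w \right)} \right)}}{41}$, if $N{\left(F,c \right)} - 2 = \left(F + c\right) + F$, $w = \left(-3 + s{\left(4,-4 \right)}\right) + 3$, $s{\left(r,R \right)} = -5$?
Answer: $- \frac{155}{41} + \frac{i \sqrt{10}}{123} \approx -3.7805 + 0.02571 i$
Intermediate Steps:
$w = -5$ ($w = \left(-3 - 5\right) + 3 = -8 + 3 = -5$)
$N{\left(F,c \right)} = 2 + c + 2 F$ ($N{\left(F,c \right)} = 2 + \left(\left(F + c\right) + F\right) = 2 + \left(c + 2 F\right) = 2 + c + 2 F$)
$v{\left(U,O \right)} = -3 + \frac{\sqrt{-1 + O}}{3}$
$\frac{-152 + v{\left(12,N{\left(-3,w \right)} \right)}}{41} = \frac{-152 - \left(3 - \frac{\sqrt{-1 + \left(2 - 5 + 2 \left(-3\right)\right)}}{3}\right)}{41} = \left(-152 - \left(3 - \frac{\sqrt{-1 - 9}}{3}\right)\right) \frac{1}{41} = \left(-152 - \left(3 - \frac{\sqrt{-10}}{3}\right)\right) \frac{1}{41} = \left(-152 - \left(3 - \frac{i \sqrt{10}}{3}\right)\right) \frac{1}{41} = \left(-155 + \frac{i \sqrt{10}}{3}\right) \frac{1}{41} = - \frac{155}{41} + \frac{i \sqrt{10}}{123}$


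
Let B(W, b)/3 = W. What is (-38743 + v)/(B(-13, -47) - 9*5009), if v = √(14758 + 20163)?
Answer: 38743/45120 - √34921/45120 ≈ 0.85452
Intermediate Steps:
B(W, b) = 3*W
v = √34921 ≈ 186.87
(-38743 + v)/(B(-13, -47) - 9*5009) = (-38743 + √34921)/(3*(-13) - 9*5009) = (-38743 + √34921)/(-39 - 45081) = (-38743 + √34921)/(-45120) = (-38743 + √34921)*(-1/45120) = 38743/45120 - √34921/45120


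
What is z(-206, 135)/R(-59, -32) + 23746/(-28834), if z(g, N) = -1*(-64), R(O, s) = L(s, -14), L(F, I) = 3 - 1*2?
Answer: 910815/14417 ≈ 63.176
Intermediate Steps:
L(F, I) = 1 (L(F, I) = 3 - 2 = 1)
R(O, s) = 1
z(g, N) = 64
z(-206, 135)/R(-59, -32) + 23746/(-28834) = 64/1 + 23746/(-28834) = 64*1 + 23746*(-1/28834) = 64 - 11873/14417 = 910815/14417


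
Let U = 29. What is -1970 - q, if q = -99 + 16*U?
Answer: -2335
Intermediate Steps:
q = 365 (q = -99 + 16*29 = -99 + 464 = 365)
-1970 - q = -1970 - 1*365 = -1970 - 365 = -2335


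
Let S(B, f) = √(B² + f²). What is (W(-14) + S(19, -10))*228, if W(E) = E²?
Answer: 44688 + 228*√461 ≈ 49583.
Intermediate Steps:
(W(-14) + S(19, -10))*228 = ((-14)² + √(19² + (-10)²))*228 = (196 + √(361 + 100))*228 = (196 + √461)*228 = 44688 + 228*√461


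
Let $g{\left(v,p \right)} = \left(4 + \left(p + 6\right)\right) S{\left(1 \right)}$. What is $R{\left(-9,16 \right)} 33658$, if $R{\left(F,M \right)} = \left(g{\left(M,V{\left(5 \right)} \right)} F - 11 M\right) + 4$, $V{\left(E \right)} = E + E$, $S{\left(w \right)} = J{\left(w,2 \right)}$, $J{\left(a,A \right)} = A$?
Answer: $-17906056$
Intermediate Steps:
$S{\left(w \right)} = 2$
$V{\left(E \right)} = 2 E$
$g{\left(v,p \right)} = 20 + 2 p$ ($g{\left(v,p \right)} = \left(4 + \left(p + 6\right)\right) 2 = \left(4 + \left(6 + p\right)\right) 2 = \left(10 + p\right) 2 = 20 + 2 p$)
$R{\left(F,M \right)} = 4 - 11 M + 40 F$ ($R{\left(F,M \right)} = \left(\left(20 + 2 \cdot 2 \cdot 5\right) F - 11 M\right) + 4 = \left(\left(20 + 2 \cdot 10\right) F - 11 M\right) + 4 = \left(\left(20 + 20\right) F - 11 M\right) + 4 = \left(40 F - 11 M\right) + 4 = \left(- 11 M + 40 F\right) + 4 = 4 - 11 M + 40 F$)
$R{\left(-9,16 \right)} 33658 = \left(4 - 176 + 40 \left(-9\right)\right) 33658 = \left(4 - 176 - 360\right) 33658 = \left(-532\right) 33658 = -17906056$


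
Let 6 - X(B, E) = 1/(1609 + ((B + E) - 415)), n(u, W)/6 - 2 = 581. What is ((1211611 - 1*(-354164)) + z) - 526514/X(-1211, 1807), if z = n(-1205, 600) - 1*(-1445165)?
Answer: 31429589622/10739 ≈ 2.9267e+6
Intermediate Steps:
n(u, W) = 3498 (n(u, W) = 12 + 6*581 = 12 + 3486 = 3498)
X(B, E) = 6 - 1/(1194 + B + E) (X(B, E) = 6 - 1/(1609 + ((B + E) - 415)) = 6 - 1/(1609 + (-415 + B + E)) = 6 - 1/(1194 + B + E))
z = 1448663 (z = 3498 - 1*(-1445165) = 3498 + 1445165 = 1448663)
((1211611 - 1*(-354164)) + z) - 526514/X(-1211, 1807) = ((1211611 - 1*(-354164)) + 1448663) - 526514*(1194 - 1211 + 1807)/(7163 + 6*(-1211) + 6*1807) = ((1211611 + 354164) + 1448663) - 526514*1790/(7163 - 7266 + 10842) = (1565775 + 1448663) - 526514/((1/1790)*10739) = 3014438 - 526514/10739/1790 = 3014438 - 526514*1790/10739 = 3014438 - 942460060/10739 = 31429589622/10739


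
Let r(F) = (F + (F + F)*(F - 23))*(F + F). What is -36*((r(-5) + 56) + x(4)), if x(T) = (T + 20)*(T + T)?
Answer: 90072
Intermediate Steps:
x(T) = 2*T*(20 + T) (x(T) = (20 + T)*(2*T) = 2*T*(20 + T))
r(F) = 2*F*(F + 2*F*(-23 + F)) (r(F) = (F + (2*F)*(-23 + F))*(2*F) = (F + 2*F*(-23 + F))*(2*F) = 2*F*(F + 2*F*(-23 + F)))
-36*((r(-5) + 56) + x(4)) = -36*(((-5)**2*(-90 + 4*(-5)) + 56) + 2*4*(20 + 4)) = -36*((25*(-90 - 20) + 56) + 2*4*24) = -36*((25*(-110) + 56) + 192) = -36*((-2750 + 56) + 192) = -36*(-2694 + 192) = -36*(-2502) = 90072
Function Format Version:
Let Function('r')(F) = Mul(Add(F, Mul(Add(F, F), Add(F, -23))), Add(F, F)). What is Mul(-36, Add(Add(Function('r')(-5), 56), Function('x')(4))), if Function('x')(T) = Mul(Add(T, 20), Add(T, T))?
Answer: 90072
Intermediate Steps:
Function('x')(T) = Mul(2, T, Add(20, T)) (Function('x')(T) = Mul(Add(20, T), Mul(2, T)) = Mul(2, T, Add(20, T)))
Function('r')(F) = Mul(2, F, Add(F, Mul(2, F, Add(-23, F)))) (Function('r')(F) = Mul(Add(F, Mul(Mul(2, F), Add(-23, F))), Mul(2, F)) = Mul(Add(F, Mul(2, F, Add(-23, F))), Mul(2, F)) = Mul(2, F, Add(F, Mul(2, F, Add(-23, F)))))
Mul(-36, Add(Add(Function('r')(-5), 56), Function('x')(4))) = Mul(-36, Add(Add(Mul(Pow(-5, 2), Add(-90, Mul(4, -5))), 56), Mul(2, 4, Add(20, 4)))) = Mul(-36, Add(Add(Mul(25, Add(-90, -20)), 56), Mul(2, 4, 24))) = Mul(-36, Add(Add(Mul(25, -110), 56), 192)) = Mul(-36, Add(Add(-2750, 56), 192)) = Mul(-36, Add(-2694, 192)) = Mul(-36, -2502) = 90072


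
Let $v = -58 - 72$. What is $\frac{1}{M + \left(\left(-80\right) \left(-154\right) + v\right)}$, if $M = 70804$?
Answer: $\frac{1}{82994} \approx 1.2049 \cdot 10^{-5}$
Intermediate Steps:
$v = -130$ ($v = -58 - 72 = -130$)
$\frac{1}{M + \left(\left(-80\right) \left(-154\right) + v\right)} = \frac{1}{70804 - -12190} = \frac{1}{70804 + \left(12320 - 130\right)} = \frac{1}{70804 + 12190} = \frac{1}{82994}$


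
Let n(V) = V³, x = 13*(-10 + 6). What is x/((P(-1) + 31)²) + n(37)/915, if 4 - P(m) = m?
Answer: 5466559/98820 ≈ 55.318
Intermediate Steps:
x = -52 (x = 13*(-4) = -52)
P(m) = 4 - m
x/((P(-1) + 31)²) + n(37)/915 = -52/((4 - 1*(-1)) + 31)² + 37³/915 = -52/((4 + 1) + 31)² + 50653*(1/915) = -52/(5 + 31)² + 50653/915 = -52/(36²) + 50653/915 = -52/1296 + 50653/915 = -52*1/1296 + 50653/915 = -13/324 + 50653/915 = 5466559/98820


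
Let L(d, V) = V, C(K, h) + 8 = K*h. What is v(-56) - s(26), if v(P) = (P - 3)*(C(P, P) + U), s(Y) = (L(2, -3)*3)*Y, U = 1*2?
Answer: -184436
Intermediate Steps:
C(K, h) = -8 + K*h
U = 2
s(Y) = -9*Y (s(Y) = (-3*3)*Y = -9*Y)
v(P) = (-6 + P²)*(-3 + P) (v(P) = (P - 3)*((-8 + P*P) + 2) = (-3 + P)*((-8 + P²) + 2) = (-3 + P)*(-6 + P²) = (-6 + P²)*(-3 + P))
v(-56) - s(26) = (18 + (-56)³ - 6*(-56) - 3*(-56)²) - (-9)*26 = (18 - 175616 + 336 - 3*3136) - 1*(-234) = (18 - 175616 + 336 - 9408) + 234 = -184670 + 234 = -184436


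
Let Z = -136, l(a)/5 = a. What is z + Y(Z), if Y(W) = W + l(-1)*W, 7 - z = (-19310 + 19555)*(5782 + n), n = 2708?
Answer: -2079499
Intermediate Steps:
z = -2080043 (z = 7 - (-19310 + 19555)*(5782 + 2708) = 7 - 245*8490 = 7 - 1*2080050 = 7 - 2080050 = -2080043)
l(a) = 5*a
Y(W) = -4*W (Y(W) = W + (5*(-1))*W = W - 5*W = -4*W)
z + Y(Z) = -2080043 - 4*(-136) = -2080043 + 544 = -2079499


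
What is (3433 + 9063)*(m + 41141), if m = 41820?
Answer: 1036680656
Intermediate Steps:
(3433 + 9063)*(m + 41141) = (3433 + 9063)*(41820 + 41141) = 12496*82961 = 1036680656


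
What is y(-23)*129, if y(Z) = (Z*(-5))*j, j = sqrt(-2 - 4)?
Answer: 14835*I*sqrt(6) ≈ 36338.0*I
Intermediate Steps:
j = I*sqrt(6) (j = sqrt(-6) = I*sqrt(6) ≈ 2.4495*I)
y(Z) = -5*I*Z*sqrt(6) (y(Z) = (Z*(-5))*(I*sqrt(6)) = (-5*Z)*(I*sqrt(6)) = -5*I*Z*sqrt(6))
y(-23)*129 = -5*I*(-23)*sqrt(6)*129 = (115*I*sqrt(6))*129 = 14835*I*sqrt(6)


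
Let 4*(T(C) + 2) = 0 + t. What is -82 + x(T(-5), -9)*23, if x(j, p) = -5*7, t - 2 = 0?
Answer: -887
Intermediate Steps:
t = 2 (t = 2 + 0 = 2)
T(C) = -3/2 (T(C) = -2 + (0 + 2)/4 = -2 + (1/4)*2 = -2 + 1/2 = -3/2)
x(j, p) = -35
-82 + x(T(-5), -9)*23 = -82 - 35*23 = -82 - 805 = -887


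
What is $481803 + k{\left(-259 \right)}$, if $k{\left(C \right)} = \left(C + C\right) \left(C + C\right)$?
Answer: $750127$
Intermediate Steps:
$k{\left(C \right)} = 4 C^{2}$ ($k{\left(C \right)} = 2 C 2 C = 4 C^{2}$)
$481803 + k{\left(-259 \right)} = 481803 + 4 \left(-259\right)^{2} = 481803 + 4 \cdot 67081 = 481803 + 268324 = 750127$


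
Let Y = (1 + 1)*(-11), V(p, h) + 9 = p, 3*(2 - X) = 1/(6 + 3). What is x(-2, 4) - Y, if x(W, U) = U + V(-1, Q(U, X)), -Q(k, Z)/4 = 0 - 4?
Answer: 16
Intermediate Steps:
X = 53/27 (X = 2 - 1/(3*(6 + 3)) = 2 - ⅓/9 = 2 - ⅓*⅑ = 2 - 1/27 = 53/27 ≈ 1.9630)
Q(k, Z) = 16 (Q(k, Z) = -4*(0 - 4) = -4*(-4) = 16)
V(p, h) = -9 + p
x(W, U) = -10 + U (x(W, U) = U + (-9 - 1) = U - 10 = -10 + U)
Y = -22 (Y = 2*(-11) = -22)
x(-2, 4) - Y = (-10 + 4) - 1*(-22) = -6 + 22 = 16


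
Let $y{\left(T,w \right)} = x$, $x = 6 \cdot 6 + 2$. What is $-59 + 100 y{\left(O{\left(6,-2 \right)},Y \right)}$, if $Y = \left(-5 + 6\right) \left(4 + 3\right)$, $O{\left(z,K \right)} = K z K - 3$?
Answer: $3741$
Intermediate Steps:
$x = 38$ ($x = 36 + 2 = 38$)
$O{\left(z,K \right)} = -3 + z K^{2}$ ($O{\left(z,K \right)} = z K^{2} - 3 = -3 + z K^{2}$)
$Y = 7$ ($Y = 1 \cdot 7 = 7$)
$y{\left(T,w \right)} = 38$
$-59 + 100 y{\left(O{\left(6,-2 \right)},Y \right)} = -59 + 100 \cdot 38 = -59 + 3800 = 3741$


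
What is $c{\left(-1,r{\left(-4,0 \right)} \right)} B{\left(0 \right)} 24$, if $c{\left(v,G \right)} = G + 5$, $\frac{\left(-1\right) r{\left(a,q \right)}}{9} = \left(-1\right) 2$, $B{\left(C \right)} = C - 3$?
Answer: $-1656$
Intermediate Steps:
$B{\left(C \right)} = -3 + C$ ($B{\left(C \right)} = C - 3 = -3 + C$)
$r{\left(a,q \right)} = 18$ ($r{\left(a,q \right)} = - 9 \left(\left(-1\right) 2\right) = \left(-9\right) \left(-2\right) = 18$)
$c{\left(v,G \right)} = 5 + G$
$c{\left(-1,r{\left(-4,0 \right)} \right)} B{\left(0 \right)} 24 = \left(5 + 18\right) \left(-3 + 0\right) 24 = 23 \left(-3\right) 24 = \left(-69\right) 24 = -1656$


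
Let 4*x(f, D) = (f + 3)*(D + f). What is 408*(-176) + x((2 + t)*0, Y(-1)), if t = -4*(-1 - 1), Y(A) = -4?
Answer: -71811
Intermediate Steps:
t = 8 (t = -4*(-2) = 8)
x(f, D) = (3 + f)*(D + f)/4 (x(f, D) = ((f + 3)*(D + f))/4 = ((3 + f)*(D + f))/4 = (3 + f)*(D + f)/4)
408*(-176) + x((2 + t)*0, Y(-1)) = 408*(-176) + (((2 + 8)*0)²/4 + (¾)*(-4) + 3*((2 + 8)*0)/4 + (¼)*(-4)*((2 + 8)*0)) = -71808 + ((10*0)²/4 - 3 + 3*(10*0)/4 + (¼)*(-4)*(10*0)) = -71808 + ((¼)*0² - 3 + (¾)*0 + (¼)*(-4)*0) = -71808 + ((¼)*0 - 3 + 0 + 0) = -71808 + (0 - 3 + 0 + 0) = -71808 - 3 = -71811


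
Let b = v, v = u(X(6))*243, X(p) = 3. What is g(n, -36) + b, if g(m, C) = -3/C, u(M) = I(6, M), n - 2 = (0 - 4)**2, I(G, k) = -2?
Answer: -5831/12 ≈ -485.92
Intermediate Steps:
n = 18 (n = 2 + (0 - 4)**2 = 2 + (-4)**2 = 2 + 16 = 18)
u(M) = -2
v = -486 (v = -2*243 = -486)
b = -486
g(n, -36) + b = -3/(-36) - 486 = -3*(-1/36) - 486 = 1/12 - 486 = -5831/12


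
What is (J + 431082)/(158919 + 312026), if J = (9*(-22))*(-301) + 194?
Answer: 490874/470945 ≈ 1.0423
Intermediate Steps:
J = 59792 (J = -198*(-301) + 194 = 59598 + 194 = 59792)
(J + 431082)/(158919 + 312026) = (59792 + 431082)/(158919 + 312026) = 490874/470945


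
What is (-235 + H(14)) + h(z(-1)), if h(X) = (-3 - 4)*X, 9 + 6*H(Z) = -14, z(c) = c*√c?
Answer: -1433/6 + 7*I ≈ -238.83 + 7.0*I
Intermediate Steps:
z(c) = c^(3/2)
H(Z) = -23/6 (H(Z) = -3/2 + (⅙)*(-14) = -3/2 - 7/3 = -23/6)
h(X) = -7*X
(-235 + H(14)) + h(z(-1)) = (-235 - 23/6) - (-7)*I = -1433/6 - (-7)*I = -1433/6 + 7*I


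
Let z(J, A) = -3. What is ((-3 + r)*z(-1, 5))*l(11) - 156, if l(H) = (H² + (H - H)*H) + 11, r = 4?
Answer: -552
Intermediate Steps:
l(H) = 11 + H² (l(H) = (H² + 0*H) + 11 = (H² + 0) + 11 = H² + 11 = 11 + H²)
((-3 + r)*z(-1, 5))*l(11) - 156 = ((-3 + 4)*(-3))*(11 + 11²) - 156 = (1*(-3))*(11 + 121) - 156 = -3*132 - 156 = -396 - 156 = -552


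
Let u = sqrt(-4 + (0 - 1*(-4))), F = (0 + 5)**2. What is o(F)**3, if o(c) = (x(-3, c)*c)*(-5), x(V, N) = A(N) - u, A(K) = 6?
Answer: -421875000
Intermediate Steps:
F = 25 (F = 5**2 = 25)
u = 0 (u = sqrt(-4 + (0 + 4)) = sqrt(-4 + 4) = sqrt(0) = 0)
x(V, N) = 6 (x(V, N) = 6 - 1*0 = 6 + 0 = 6)
o(c) = -30*c (o(c) = (6*c)*(-5) = -30*c)
o(F)**3 = (-30*25)**3 = (-750)**3 = -421875000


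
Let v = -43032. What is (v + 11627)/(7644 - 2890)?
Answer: -31405/4754 ≈ -6.6060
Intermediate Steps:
(v + 11627)/(7644 - 2890) = (-43032 + 11627)/(7644 - 2890) = -31405/4754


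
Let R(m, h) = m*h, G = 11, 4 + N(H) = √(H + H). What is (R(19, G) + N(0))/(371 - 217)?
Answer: 205/154 ≈ 1.3312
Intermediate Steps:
N(H) = -4 + √2*√H (N(H) = -4 + √(H + H) = -4 + √(2*H) = -4 + √2*√H)
R(m, h) = h*m
(R(19, G) + N(0))/(371 - 217) = (11*19 + (-4 + √2*√0))/(371 - 217) = (209 + (-4 + √2*0))/154 = (209 + (-4 + 0))*(1/154) = (209 - 4)*(1/154) = 205*(1/154) = 205/154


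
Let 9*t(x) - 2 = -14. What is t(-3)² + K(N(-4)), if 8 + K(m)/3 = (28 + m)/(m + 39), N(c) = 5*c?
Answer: -3584/171 ≈ -20.959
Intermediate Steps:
t(x) = -4/3 (t(x) = 2/9 + (⅑)*(-14) = 2/9 - 14/9 = -4/3)
K(m) = -24 + 3*(28 + m)/(39 + m) (K(m) = -24 + 3*((28 + m)/(m + 39)) = -24 + 3*((28 + m)/(39 + m)) = -24 + 3*(28 + m)/(39 + m))
t(-3)² + K(N(-4)) = (-4/3)² + 3*(-284 - 35*(-4))/(39 + 5*(-4)) = 16/9 + 3*(-284 - 7*(-20))/(39 - 20) = 16/9 + 3*(-284 + 140)/19 = 16/9 + 3*(1/19)*(-144) = 16/9 - 432/19 = -3584/171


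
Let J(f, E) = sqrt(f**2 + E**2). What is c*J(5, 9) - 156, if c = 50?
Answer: -156 + 50*sqrt(106) ≈ 358.78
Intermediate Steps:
J(f, E) = sqrt(E**2 + f**2)
c*J(5, 9) - 156 = 50*sqrt(9**2 + 5**2) - 156 = 50*sqrt(81 + 25) - 156 = 50*sqrt(106) - 156 = -156 + 50*sqrt(106)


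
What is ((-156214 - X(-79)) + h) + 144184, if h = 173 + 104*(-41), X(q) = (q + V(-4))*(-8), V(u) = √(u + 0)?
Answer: -16753 + 16*I ≈ -16753.0 + 16.0*I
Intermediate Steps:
V(u) = √u
X(q) = -16*I - 8*q (X(q) = (q + √(-4))*(-8) = (q + 2*I)*(-8) = -16*I - 8*q)
h = -4091 (h = 173 - 4264 = -4091)
((-156214 - X(-79)) + h) + 144184 = ((-156214 - (-16*I - 8*(-79))) - 4091) + 144184 = ((-156214 - (-16*I + 632)) - 4091) + 144184 = ((-156214 - (632 - 16*I)) - 4091) + 144184 = ((-156214 + (-632 + 16*I)) - 4091) + 144184 = ((-156846 + 16*I) - 4091) + 144184 = (-160937 + 16*I) + 144184 = -16753 + 16*I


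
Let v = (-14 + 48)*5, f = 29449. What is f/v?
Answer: 29449/170 ≈ 173.23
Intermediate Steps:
v = 170 (v = 34*5 = 170)
f/v = 29449/170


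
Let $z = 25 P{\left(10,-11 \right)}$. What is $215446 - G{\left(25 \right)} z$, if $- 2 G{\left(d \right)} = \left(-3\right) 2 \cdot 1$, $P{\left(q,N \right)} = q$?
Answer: $214696$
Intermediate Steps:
$G{\left(d \right)} = 3$ ($G{\left(d \right)} = - \frac{\left(-3\right) 2 \cdot 1}{2} = - \frac{\left(-6\right) 1}{2} = \left(- \frac{1}{2}\right) \left(-6\right) = 3$)
$z = 250$ ($z = 25 \cdot 10 = 250$)
$215446 - G{\left(25 \right)} z = 215446 - 3 \cdot 250 = 215446 - 750 = 214696$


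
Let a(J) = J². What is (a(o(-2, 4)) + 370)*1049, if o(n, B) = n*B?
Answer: 455266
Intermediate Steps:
o(n, B) = B*n
(a(o(-2, 4)) + 370)*1049 = ((4*(-2))² + 370)*1049 = ((-8)² + 370)*1049 = (64 + 370)*1049 = 434*1049 = 455266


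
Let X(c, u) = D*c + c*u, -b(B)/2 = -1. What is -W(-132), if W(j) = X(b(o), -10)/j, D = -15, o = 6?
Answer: -25/66 ≈ -0.37879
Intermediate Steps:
b(B) = 2 (b(B) = -2*(-1) = 2)
X(c, u) = -15*c + c*u
W(j) = -50/j (W(j) = (2*(-15 - 10))/j = (2*(-25))/j = -50/j)
-W(-132) = -(-50)/(-132) = -(-50)*(-1)/132 = -1*25/66 = -25/66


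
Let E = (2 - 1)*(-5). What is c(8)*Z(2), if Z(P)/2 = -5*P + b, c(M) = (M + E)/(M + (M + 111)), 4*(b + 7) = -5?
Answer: -219/254 ≈ -0.86220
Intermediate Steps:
b = -33/4 (b = -7 + (¼)*(-5) = -7 - 5/4 = -33/4 ≈ -8.2500)
E = -5 (E = 1*(-5) = -5)
c(M) = (-5 + M)/(111 + 2*M) (c(M) = (M - 5)/(M + (M + 111)) = (-5 + M)/(M + (111 + M)) = (-5 + M)/(111 + 2*M))
Z(P) = -33/2 - 10*P (Z(P) = 2*(-5*P - 33/4) = 2*(-33/4 - 5*P) = -33/2 - 10*P)
c(8)*Z(2) = ((-5 + 8)/(111 + 2*8))*(-33/2 - 10*2) = (3/(111 + 16))*(-33/2 - 20) = (3/127)*(-73/2) = -219/254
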